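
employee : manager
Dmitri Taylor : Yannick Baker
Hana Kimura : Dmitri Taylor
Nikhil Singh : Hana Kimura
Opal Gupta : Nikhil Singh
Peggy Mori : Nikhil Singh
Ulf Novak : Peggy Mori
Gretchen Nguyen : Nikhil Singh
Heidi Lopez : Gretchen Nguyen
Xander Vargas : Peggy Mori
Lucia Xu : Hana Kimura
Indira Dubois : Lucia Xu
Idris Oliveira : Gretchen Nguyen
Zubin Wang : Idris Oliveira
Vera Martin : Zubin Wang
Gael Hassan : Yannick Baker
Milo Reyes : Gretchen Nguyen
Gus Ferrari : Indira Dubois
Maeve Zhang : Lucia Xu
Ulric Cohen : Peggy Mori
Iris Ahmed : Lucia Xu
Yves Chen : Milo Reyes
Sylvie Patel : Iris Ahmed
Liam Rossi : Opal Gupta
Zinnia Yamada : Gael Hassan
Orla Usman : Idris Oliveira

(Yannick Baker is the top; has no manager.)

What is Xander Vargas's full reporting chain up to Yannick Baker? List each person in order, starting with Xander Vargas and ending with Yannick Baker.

Xander Vargas reports to Peggy Mori. Peggy Mori reports to Nikhil Singh. Nikhil Singh reports to Hana Kimura. Hana Kimura reports to Dmitri Taylor. Dmitri Taylor reports to Yannick Baker. Yannick Baker is at the top.

Xander Vargas -> Peggy Mori -> Nikhil Singh -> Hana Kimura -> Dmitri Taylor -> Yannick Baker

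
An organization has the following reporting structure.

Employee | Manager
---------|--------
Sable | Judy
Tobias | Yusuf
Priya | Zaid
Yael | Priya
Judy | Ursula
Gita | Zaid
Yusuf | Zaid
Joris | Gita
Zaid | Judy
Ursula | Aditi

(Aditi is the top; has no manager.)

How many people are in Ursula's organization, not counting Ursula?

Ursula directly manages Judy. Under Judy: Sable, Zaid, Yusuf, Tobias, Priya, Yael, Gita, Joris (8). That's 9 in total.

9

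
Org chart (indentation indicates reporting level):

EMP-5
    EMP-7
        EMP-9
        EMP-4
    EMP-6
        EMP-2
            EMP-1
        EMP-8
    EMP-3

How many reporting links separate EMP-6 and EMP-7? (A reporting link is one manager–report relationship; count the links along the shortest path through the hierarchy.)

2

EMP-6 is 1 level below EMP-5, and EMP-7 is 1 level below EMP-5 (their lowest common manager). The shortest path runs up from EMP-6 to EMP-5 and back down to EMP-7: 1 + 1 = 2 links.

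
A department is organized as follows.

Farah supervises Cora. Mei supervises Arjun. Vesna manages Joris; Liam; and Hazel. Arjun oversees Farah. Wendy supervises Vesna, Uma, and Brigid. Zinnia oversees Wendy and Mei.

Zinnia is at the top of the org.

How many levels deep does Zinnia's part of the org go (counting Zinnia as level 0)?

The longest chain under Zinnia runs Zinnia → Mei → Arjun → Farah → Cora, which is 4 levels below Zinnia.

4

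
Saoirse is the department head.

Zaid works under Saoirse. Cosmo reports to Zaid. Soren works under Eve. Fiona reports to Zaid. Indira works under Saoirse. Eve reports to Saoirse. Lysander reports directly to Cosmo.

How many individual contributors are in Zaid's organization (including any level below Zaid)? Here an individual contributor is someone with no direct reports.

2

The people in Zaid's organization with no one reporting to them are Lysander, Fiona. That is 2.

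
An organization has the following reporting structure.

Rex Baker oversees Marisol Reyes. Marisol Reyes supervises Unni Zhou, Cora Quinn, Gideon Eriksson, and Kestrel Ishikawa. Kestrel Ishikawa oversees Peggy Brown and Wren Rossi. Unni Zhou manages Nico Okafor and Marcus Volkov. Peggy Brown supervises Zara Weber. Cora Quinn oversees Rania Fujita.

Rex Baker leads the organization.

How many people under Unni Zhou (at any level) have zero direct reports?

2

The people in Unni Zhou's organization with no one reporting to them are Marcus Volkov, Nico Okafor. That is 2.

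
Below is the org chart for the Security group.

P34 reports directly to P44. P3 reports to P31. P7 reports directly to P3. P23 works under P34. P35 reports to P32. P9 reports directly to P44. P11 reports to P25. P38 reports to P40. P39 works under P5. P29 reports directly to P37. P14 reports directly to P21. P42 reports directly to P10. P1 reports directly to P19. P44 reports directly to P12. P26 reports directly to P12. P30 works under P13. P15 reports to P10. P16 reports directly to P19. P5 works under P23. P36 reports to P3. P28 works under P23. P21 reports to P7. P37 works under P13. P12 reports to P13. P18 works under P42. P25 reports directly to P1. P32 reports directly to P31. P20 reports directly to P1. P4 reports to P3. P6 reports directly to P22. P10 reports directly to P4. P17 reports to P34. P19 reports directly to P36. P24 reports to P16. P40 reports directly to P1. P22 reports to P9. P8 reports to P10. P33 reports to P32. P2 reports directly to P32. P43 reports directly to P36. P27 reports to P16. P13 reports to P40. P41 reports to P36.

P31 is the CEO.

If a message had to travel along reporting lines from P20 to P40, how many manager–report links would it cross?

2

P20 is 1 level below P1, and P40 is 1 level below P1 (their lowest common manager). The shortest path runs up from P20 to P1 and back down to P40: 1 + 1 = 2 links.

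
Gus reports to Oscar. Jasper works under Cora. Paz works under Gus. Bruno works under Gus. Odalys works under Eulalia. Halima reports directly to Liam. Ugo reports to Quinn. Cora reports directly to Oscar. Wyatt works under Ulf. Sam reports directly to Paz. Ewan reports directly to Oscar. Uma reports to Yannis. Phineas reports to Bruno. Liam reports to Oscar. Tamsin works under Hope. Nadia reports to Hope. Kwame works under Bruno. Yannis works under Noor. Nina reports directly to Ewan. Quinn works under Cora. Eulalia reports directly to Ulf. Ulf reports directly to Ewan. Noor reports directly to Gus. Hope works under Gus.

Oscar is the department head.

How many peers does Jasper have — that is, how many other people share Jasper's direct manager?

1

Jasper reports to Cora. Cora's other direct reports are Quinn — 1 peer.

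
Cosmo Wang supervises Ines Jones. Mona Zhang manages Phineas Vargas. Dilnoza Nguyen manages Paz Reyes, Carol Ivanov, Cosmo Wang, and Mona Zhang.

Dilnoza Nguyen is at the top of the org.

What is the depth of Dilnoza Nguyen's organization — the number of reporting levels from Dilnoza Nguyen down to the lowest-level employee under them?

2

The longest chain under Dilnoza Nguyen runs Dilnoza Nguyen → Mona Zhang → Phineas Vargas, which is 2 levels below Dilnoza Nguyen.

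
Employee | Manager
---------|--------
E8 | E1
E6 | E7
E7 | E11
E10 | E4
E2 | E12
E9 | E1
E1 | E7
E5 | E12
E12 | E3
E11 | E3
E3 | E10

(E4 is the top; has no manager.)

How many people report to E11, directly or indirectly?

E11 directly manages E7. Under E7: E6, E1, E9, E8 (4). That's 5 in total.

5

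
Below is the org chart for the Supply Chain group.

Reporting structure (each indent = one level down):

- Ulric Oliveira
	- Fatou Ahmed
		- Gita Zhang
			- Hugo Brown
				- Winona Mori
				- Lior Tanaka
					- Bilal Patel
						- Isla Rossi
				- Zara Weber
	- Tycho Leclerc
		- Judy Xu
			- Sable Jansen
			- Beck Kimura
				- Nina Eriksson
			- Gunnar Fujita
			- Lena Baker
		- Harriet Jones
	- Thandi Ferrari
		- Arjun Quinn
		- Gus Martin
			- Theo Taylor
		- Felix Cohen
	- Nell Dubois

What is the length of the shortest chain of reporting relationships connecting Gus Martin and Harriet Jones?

4

Gus Martin is 2 levels below Ulric Oliveira, and Harriet Jones is 2 levels below Ulric Oliveira (their lowest common manager). The shortest path runs up from Gus Martin to Ulric Oliveira and back down to Harriet Jones: 2 + 2 = 4 links.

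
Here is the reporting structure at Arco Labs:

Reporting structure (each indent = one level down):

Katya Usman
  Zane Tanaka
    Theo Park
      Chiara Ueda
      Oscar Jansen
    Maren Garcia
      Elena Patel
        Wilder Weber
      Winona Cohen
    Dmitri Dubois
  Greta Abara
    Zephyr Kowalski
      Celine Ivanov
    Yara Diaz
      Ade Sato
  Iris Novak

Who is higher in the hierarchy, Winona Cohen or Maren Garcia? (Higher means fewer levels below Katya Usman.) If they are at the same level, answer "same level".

Maren Garcia

Winona Cohen is 3 levels below Katya Usman; Maren Garcia is 2. Maren Garcia is higher.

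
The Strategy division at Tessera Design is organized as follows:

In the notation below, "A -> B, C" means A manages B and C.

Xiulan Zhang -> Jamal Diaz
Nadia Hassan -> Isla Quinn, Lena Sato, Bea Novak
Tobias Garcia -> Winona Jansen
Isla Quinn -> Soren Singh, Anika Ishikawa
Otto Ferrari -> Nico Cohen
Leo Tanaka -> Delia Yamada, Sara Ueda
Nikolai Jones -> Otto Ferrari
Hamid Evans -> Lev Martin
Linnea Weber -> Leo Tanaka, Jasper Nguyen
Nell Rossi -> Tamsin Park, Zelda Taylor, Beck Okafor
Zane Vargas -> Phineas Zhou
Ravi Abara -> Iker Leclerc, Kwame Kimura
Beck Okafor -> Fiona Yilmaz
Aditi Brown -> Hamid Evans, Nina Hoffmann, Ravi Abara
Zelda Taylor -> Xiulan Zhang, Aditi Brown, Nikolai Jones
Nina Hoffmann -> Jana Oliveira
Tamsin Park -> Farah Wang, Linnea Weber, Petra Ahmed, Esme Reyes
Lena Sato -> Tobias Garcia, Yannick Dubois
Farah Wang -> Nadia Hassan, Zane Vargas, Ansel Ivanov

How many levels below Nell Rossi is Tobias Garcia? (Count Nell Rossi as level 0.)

5

Chain from Tobias Garcia up to Nell Rossi: Tobias Garcia → Lena Sato → Nadia Hassan → Farah Wang → Tamsin Park → Nell Rossi. That is 5 steps up, so Tobias Garcia is 5 levels below Nell Rossi.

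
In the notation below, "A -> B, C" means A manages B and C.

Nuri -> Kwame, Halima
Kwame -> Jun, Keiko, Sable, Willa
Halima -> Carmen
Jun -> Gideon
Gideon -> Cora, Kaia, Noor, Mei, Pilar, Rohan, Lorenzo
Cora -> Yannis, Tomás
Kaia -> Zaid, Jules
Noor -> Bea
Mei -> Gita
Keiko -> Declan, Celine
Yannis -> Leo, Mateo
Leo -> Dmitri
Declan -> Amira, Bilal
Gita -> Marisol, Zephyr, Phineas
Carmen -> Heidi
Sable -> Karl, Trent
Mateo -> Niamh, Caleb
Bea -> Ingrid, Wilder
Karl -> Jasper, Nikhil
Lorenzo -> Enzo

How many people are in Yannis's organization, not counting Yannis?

Yannis directly manages Leo, Mateo. Under Leo: Dmitri (1). Under Mateo: Caleb, Niamh (2). So Yannis's organization is 2 direct reports plus everyone under them: 2 + 3 = 5.

5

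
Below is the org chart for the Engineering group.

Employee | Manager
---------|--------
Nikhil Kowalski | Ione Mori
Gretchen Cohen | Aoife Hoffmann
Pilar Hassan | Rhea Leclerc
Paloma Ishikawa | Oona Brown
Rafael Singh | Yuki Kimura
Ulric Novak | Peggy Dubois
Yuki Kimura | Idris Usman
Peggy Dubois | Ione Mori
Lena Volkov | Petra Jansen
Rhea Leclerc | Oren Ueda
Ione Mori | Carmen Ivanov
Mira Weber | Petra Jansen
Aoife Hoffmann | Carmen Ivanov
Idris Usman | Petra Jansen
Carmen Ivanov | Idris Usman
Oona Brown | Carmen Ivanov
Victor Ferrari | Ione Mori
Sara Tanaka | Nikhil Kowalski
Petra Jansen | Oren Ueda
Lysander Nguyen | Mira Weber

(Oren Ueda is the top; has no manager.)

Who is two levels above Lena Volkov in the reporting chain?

Oren Ueda

Lena Volkov reports to Petra Jansen, and Petra Jansen reports to Oren Ueda. So Lena Volkov's skip-level manager is Oren Ueda.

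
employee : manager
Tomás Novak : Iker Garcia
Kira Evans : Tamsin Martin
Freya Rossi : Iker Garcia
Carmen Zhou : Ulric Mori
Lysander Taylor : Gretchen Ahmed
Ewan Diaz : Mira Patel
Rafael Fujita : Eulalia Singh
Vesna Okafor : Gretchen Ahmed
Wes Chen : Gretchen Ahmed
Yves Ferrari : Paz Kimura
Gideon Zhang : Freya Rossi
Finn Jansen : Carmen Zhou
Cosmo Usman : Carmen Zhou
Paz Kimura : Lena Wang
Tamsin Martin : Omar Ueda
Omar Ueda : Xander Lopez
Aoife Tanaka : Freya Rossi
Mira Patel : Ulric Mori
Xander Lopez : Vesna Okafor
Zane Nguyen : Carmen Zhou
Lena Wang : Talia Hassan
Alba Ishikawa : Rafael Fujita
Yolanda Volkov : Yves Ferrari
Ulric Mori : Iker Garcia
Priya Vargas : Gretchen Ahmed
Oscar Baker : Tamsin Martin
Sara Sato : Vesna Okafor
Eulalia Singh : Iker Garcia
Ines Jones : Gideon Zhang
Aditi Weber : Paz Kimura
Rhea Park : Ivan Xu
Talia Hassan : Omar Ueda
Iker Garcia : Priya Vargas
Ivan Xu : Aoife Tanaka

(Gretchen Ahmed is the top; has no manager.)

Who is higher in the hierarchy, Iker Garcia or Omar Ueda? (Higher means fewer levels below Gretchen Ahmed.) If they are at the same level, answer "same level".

Iker Garcia is 2 levels below Gretchen Ahmed; Omar Ueda is 3. Iker Garcia is higher.

Iker Garcia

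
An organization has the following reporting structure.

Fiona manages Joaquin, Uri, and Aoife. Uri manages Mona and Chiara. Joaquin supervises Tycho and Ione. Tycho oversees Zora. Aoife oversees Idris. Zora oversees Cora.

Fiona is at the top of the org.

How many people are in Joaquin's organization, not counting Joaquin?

Joaquin directly manages Tycho, Ione. Under Tycho: Zora, Cora (2). Ione has no reports. So Joaquin's organization is 2 direct reports plus everyone under them: 3 + 1 = 4.

4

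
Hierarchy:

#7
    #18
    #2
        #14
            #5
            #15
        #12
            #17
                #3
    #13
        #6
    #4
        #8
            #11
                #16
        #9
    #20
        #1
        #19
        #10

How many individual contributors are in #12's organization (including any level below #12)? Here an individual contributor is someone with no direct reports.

1

The only person in #12's organization with no one reporting to them is #3. That is 1.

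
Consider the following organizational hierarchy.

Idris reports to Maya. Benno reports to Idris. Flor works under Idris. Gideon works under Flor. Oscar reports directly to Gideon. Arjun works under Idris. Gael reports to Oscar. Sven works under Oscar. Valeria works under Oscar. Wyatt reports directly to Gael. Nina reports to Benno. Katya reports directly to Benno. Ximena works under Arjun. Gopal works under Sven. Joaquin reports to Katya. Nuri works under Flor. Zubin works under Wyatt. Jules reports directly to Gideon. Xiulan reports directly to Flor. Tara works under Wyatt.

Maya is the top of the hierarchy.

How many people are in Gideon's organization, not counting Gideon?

9

Gideon directly manages Oscar, Jules. Under Oscar: Valeria, Sven, Gopal, Gael, Wyatt, Tara, Zubin (7). Jules has no reports. So Gideon's organization is 2 direct reports plus everyone under them: 8 + 1 = 9.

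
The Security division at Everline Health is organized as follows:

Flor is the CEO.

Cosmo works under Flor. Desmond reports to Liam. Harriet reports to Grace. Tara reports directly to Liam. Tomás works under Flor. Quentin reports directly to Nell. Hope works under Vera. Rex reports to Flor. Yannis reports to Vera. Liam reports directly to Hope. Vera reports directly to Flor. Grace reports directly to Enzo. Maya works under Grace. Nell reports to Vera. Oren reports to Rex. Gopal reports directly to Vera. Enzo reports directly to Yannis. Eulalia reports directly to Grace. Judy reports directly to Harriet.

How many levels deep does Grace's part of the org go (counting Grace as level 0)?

2

The longest chain under Grace runs Grace → Harriet → Judy, which is 2 levels below Grace.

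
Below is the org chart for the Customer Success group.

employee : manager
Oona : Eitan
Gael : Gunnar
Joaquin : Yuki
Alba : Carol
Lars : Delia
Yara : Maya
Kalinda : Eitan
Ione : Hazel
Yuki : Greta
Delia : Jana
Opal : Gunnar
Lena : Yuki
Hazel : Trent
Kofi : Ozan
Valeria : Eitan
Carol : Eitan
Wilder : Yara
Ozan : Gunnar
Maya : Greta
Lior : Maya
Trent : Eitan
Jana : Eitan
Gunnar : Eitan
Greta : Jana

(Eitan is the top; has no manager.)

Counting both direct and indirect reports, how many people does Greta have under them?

7

Greta directly manages Yuki, Maya. Under Yuki: Lena, Joaquin (2). Under Maya: Lior, Yara, Wilder (3). So Greta's organization is 2 direct reports plus everyone under them: 3 + 4 = 7.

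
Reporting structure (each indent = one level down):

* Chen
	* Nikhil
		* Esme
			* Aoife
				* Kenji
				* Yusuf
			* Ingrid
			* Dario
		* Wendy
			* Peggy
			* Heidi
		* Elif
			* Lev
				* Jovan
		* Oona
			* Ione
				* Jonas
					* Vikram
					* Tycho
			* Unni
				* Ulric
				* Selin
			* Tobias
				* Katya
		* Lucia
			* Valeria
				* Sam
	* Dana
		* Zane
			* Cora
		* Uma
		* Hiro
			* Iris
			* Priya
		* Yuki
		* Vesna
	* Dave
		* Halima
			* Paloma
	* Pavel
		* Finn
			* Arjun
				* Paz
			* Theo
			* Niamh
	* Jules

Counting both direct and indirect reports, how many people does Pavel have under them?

5

Pavel directly manages Finn. Under Finn: Niamh, Theo, Arjun, Paz (4). That's 5 in total.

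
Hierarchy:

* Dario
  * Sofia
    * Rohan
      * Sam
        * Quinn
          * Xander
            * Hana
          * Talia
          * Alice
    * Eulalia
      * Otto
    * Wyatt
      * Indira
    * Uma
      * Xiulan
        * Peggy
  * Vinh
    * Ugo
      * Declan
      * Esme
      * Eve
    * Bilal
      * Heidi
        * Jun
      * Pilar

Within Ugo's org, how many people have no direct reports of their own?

The people in Ugo's organization with no one reporting to them are Eve, Esme, Declan. That is 3.

3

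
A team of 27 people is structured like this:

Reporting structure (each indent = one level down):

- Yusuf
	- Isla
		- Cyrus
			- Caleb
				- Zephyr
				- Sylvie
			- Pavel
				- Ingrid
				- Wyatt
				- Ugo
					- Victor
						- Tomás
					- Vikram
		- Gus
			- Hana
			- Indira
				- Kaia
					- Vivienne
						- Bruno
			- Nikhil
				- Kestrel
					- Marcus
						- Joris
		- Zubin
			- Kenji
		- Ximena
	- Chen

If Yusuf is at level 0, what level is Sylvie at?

Chain from Sylvie up to Yusuf: Sylvie → Caleb → Cyrus → Isla → Yusuf. That is 4 steps up, so Sylvie is 4 levels below Yusuf.

4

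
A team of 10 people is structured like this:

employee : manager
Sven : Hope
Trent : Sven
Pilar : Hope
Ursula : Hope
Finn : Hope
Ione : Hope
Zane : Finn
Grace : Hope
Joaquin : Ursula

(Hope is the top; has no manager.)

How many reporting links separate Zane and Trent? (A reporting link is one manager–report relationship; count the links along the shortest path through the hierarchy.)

Zane is 2 levels below Hope, and Trent is 2 levels below Hope (their lowest common manager). The shortest path runs up from Zane to Hope and back down to Trent: 2 + 2 = 4 links.

4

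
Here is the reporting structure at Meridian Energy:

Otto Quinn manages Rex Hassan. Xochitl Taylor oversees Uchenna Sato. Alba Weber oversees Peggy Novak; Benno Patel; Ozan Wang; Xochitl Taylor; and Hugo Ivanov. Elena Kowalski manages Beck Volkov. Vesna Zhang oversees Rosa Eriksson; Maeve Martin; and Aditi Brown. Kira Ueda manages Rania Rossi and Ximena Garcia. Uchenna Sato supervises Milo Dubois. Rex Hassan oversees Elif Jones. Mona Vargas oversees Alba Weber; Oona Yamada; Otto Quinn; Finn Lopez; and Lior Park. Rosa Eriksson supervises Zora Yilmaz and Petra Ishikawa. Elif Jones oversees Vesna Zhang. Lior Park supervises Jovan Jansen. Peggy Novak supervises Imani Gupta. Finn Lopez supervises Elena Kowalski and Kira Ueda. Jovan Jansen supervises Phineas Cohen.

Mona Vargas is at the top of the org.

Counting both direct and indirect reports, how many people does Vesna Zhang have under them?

Vesna Zhang directly manages Rosa Eriksson, Maeve Martin, Aditi Brown. Under Rosa Eriksson: Petra Ishikawa, Zora Yilmaz (2). Maeve Martin has no reports. Aditi Brown has no reports. So Vesna Zhang's organization is 3 direct reports plus everyone under them: 3 + 1 + 1 = 5.

5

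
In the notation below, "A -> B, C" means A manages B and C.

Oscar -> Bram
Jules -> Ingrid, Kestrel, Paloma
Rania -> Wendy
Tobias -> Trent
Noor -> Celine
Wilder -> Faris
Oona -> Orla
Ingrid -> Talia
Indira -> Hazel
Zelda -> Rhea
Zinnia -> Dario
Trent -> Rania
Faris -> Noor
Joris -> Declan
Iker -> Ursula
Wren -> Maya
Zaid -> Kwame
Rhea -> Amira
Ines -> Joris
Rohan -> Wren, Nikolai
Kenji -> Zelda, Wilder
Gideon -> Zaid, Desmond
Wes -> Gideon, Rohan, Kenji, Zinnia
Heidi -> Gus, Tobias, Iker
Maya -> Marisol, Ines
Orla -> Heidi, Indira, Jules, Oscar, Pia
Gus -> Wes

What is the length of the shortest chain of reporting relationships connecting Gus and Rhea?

Rhea is in Gus's organization: the chain from Rhea up to Gus is Rhea → Zelda → Kenji → Wes → Gus, which is 4 links.

4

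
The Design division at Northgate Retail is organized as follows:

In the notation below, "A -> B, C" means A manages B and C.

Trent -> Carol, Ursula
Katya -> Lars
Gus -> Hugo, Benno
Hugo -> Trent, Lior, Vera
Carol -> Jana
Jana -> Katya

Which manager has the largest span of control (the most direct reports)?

Direct-report counts: Gus has 2; Hugo has 3; Trent has 2; Carol has 1; Jana has 1; Katya has 1. The largest is 3, held by Hugo.

Hugo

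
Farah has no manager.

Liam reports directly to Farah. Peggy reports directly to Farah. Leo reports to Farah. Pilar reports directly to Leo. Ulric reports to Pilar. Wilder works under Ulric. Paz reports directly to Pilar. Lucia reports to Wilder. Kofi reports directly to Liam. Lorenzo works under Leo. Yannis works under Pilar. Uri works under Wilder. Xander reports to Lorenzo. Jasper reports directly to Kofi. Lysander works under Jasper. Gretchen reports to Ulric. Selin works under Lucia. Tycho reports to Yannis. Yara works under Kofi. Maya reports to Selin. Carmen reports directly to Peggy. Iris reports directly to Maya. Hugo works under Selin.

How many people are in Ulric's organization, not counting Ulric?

Ulric directly manages Wilder, Gretchen. Under Wilder: Uri, Lucia, Selin, Hugo, Maya, Iris (6). Gretchen has no reports. So Ulric's organization is 2 direct reports plus everyone under them: 7 + 1 = 8.

8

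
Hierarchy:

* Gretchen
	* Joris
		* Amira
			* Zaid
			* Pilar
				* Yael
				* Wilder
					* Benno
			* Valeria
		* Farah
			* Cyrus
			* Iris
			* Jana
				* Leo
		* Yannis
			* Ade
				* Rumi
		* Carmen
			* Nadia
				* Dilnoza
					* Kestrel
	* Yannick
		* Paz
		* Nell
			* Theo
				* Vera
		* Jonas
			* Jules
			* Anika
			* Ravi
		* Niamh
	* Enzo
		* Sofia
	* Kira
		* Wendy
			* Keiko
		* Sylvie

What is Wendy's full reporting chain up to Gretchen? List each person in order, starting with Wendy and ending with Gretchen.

Wendy reports to Kira. Kira reports to Gretchen. Gretchen is at the top.

Wendy -> Kira -> Gretchen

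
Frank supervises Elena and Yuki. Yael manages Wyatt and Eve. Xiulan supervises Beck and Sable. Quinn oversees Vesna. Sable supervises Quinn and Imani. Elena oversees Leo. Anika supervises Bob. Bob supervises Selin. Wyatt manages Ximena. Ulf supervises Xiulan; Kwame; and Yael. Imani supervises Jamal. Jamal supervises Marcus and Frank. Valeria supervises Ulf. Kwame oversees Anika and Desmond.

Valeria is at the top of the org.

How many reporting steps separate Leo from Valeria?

Chain from Leo up to Valeria: Leo → Elena → Frank → Jamal → Imani → Sable → Xiulan → Ulf → Valeria. That is 8 steps up, so Leo is 8 levels below Valeria.

8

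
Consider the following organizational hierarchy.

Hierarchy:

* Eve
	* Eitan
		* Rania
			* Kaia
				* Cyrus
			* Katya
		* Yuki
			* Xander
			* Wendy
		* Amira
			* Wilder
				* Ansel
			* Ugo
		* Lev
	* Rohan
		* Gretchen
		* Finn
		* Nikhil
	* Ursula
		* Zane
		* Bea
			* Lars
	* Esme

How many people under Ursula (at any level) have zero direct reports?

The people in Ursula's organization with no one reporting to them are Lars, Zane. That is 2.

2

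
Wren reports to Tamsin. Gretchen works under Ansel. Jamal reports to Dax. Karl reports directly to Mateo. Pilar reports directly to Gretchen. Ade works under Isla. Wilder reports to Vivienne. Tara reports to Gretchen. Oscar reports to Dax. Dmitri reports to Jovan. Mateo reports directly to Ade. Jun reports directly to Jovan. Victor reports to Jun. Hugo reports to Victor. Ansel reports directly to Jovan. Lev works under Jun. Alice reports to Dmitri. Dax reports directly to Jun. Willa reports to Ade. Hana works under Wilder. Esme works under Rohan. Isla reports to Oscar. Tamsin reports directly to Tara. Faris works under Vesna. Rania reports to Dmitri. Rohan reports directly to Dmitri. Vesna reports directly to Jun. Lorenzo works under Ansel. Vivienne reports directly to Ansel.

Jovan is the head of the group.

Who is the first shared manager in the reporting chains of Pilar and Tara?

Gretchen

Pilar's chain of managers is Gretchen, Ansel, Jovan. Tara's chain of managers is Gretchen, Ansel, Jovan. The first manager that appears in both chains is Gretchen.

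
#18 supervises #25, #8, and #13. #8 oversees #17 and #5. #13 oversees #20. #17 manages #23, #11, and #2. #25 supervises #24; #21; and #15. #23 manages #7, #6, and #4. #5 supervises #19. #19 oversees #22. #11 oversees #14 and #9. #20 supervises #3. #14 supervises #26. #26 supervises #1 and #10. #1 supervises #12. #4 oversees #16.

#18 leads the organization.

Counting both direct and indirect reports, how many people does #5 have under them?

2

#5 directly manages #19. Under #19: #22 (1). That's 2 in total.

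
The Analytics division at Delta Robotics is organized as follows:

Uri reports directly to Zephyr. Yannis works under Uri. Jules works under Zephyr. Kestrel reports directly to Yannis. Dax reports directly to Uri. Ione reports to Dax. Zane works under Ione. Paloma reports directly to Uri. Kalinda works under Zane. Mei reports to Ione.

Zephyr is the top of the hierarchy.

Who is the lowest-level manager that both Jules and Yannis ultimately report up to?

Zephyr

Jules's chain of managers is Zephyr. Yannis's chain of managers is Uri, Zephyr. The first manager that appears in both chains is Zephyr.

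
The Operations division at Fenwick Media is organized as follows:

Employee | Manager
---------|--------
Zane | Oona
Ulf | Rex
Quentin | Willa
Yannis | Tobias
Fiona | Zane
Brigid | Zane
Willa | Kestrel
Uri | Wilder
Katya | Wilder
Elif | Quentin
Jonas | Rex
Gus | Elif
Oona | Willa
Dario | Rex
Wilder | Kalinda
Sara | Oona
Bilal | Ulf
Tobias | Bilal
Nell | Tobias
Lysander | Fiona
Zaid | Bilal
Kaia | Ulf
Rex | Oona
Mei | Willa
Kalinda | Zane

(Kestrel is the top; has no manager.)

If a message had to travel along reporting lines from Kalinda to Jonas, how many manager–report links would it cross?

Kalinda is 2 levels below Oona, and Jonas is 2 levels below Oona (their lowest common manager). The shortest path runs up from Kalinda to Oona and back down to Jonas: 2 + 2 = 4 links.

4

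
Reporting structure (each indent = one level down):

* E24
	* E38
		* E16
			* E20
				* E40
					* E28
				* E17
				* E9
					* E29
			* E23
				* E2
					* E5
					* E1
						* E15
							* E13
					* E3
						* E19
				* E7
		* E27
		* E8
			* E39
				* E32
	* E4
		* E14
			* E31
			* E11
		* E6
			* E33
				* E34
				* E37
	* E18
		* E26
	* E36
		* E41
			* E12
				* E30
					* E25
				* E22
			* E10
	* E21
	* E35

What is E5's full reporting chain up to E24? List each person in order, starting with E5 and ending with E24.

E5 -> E2 -> E23 -> E16 -> E38 -> E24

E5 reports to E2. E2 reports to E23. E23 reports to E16. E16 reports to E38. E38 reports to E24. E24 is at the top.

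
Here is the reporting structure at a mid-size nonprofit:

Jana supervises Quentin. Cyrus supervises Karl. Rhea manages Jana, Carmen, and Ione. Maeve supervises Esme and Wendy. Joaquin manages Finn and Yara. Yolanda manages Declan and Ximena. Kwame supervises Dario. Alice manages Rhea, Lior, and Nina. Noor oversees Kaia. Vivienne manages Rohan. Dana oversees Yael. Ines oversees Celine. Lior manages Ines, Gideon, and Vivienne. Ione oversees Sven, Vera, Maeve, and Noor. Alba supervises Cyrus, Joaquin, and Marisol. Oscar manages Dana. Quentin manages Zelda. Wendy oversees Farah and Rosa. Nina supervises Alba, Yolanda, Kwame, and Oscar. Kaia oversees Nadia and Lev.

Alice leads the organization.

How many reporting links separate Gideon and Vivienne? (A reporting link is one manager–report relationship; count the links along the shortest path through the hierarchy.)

2

Gideon is 1 level below Lior, and Vivienne is 1 level below Lior (their lowest common manager). The shortest path runs up from Gideon to Lior and back down to Vivienne: 1 + 1 = 2 links.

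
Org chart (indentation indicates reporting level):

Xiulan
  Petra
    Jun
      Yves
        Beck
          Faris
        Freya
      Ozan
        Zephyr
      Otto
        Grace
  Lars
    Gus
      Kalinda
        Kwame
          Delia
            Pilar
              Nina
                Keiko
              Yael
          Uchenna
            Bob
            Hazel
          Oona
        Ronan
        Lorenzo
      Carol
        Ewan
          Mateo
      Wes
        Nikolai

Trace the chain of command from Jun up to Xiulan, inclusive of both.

Jun reports to Petra. Petra reports to Xiulan. Xiulan is at the top.

Jun -> Petra -> Xiulan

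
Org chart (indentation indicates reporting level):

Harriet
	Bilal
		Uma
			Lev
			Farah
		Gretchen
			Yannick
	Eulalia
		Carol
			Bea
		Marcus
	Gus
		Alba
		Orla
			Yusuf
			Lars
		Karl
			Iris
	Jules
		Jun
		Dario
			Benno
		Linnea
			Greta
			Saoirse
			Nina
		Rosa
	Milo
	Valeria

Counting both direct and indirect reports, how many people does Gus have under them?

Gus directly manages Alba, Orla, Karl. Alba has no reports. Under Orla: Lars, Yusuf (2). Under Karl: Iris (1). So Gus's organization is 3 direct reports plus everyone under them: 1 + 3 + 2 = 6.

6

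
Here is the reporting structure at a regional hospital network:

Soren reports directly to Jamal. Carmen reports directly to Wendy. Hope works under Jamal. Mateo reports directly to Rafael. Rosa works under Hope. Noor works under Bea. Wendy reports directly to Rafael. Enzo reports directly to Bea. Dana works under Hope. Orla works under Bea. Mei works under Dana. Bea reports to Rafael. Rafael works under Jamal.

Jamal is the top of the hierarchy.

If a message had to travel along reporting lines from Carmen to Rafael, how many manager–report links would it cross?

Carmen is in Rafael's organization: the chain from Carmen up to Rafael is Carmen → Wendy → Rafael, which is 2 links.

2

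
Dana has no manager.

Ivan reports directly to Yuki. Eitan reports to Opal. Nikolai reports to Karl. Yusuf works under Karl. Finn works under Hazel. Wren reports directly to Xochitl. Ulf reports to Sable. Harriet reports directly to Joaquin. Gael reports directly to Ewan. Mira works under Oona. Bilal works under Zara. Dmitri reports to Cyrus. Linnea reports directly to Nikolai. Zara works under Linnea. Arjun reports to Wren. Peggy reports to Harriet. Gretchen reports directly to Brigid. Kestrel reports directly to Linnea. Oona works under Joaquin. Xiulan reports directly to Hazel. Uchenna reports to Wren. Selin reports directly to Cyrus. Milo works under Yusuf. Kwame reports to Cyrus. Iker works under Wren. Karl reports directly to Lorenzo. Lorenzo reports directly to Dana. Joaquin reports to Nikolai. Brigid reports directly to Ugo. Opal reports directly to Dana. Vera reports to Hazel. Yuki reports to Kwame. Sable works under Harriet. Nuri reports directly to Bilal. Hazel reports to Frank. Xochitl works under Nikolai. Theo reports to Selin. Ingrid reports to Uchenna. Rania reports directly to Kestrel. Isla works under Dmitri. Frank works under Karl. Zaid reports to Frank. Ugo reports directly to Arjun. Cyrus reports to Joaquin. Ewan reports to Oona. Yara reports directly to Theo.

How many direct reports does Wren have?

3

Wren directly manages Uchenna, Iker, Arjun. That is 3 direct reports.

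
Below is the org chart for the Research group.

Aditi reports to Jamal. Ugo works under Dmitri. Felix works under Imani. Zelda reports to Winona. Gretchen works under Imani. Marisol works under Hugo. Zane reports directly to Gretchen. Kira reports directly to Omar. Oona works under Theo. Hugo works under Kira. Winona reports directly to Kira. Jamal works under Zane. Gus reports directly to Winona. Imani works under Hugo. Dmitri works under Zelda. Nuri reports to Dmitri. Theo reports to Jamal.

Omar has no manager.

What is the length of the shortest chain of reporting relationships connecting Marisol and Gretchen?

Marisol is 1 level below Hugo, and Gretchen is 2 levels below Hugo (their lowest common manager). The shortest path runs up from Marisol to Hugo and back down to Gretchen: 1 + 2 = 3 links.

3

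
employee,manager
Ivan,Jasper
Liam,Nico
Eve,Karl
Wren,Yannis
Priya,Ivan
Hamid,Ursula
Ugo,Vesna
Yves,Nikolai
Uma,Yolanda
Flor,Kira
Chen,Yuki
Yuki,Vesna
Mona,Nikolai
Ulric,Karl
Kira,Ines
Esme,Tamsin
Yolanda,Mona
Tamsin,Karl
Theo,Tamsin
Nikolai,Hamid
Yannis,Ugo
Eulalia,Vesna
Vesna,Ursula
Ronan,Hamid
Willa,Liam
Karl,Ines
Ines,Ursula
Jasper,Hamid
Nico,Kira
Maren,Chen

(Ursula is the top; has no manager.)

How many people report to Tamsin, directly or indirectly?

Tamsin directly manages Esme, Theo. Esme has no reports. Theo has no reports. So Tamsin's organization is 2 direct reports plus everyone under them: 1 + 1 = 2.

2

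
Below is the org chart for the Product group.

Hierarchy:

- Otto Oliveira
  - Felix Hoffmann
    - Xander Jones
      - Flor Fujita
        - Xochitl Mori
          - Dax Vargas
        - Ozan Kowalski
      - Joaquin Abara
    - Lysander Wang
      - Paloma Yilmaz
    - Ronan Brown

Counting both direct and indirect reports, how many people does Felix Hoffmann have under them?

Felix Hoffmann directly manages Xander Jones, Lysander Wang, Ronan Brown. Under Xander Jones: Joaquin Abara, Flor Fujita, Ozan Kowalski, Xochitl Mori, Dax Vargas (5). Under Lysander Wang: Paloma Yilmaz (1). Ronan Brown has no reports. So Felix Hoffmann's organization is 3 direct reports plus everyone under them: 6 + 2 + 1 = 9.

9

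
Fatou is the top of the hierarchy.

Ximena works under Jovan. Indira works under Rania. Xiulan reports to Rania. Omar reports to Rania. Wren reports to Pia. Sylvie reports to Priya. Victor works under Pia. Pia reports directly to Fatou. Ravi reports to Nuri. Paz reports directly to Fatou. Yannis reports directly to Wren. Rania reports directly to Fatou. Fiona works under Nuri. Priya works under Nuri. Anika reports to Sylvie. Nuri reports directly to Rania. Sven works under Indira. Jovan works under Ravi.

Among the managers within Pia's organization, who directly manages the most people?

Direct-report counts within Pia's organization: Pia has 2; Wren has 1. The largest is 2, held by Pia.

Pia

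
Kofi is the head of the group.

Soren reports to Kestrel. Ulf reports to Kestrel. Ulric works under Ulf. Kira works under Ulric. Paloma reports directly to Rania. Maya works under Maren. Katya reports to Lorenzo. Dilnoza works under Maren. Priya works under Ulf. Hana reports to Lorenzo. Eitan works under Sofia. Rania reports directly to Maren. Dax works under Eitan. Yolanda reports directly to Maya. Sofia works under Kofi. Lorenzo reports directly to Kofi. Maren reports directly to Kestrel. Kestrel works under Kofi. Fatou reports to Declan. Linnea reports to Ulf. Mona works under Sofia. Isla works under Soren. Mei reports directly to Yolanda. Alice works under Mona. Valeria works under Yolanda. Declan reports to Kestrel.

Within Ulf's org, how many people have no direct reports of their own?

The people in Ulf's organization with no one reporting to them are Priya, Kira, Linnea. That is 3.

3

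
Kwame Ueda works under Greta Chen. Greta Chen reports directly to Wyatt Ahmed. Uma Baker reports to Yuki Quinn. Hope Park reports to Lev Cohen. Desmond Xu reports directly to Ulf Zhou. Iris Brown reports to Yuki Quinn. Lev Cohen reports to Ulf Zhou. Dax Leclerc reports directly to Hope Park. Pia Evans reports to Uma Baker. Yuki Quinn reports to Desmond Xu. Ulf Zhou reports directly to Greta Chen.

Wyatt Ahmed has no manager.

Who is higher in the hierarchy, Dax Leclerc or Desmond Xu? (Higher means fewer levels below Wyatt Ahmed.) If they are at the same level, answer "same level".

Dax Leclerc is 5 levels below Wyatt Ahmed; Desmond Xu is 3. Desmond Xu is higher.

Desmond Xu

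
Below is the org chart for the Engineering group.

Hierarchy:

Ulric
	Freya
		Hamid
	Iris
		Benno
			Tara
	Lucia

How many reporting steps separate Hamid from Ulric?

2

Chain from Hamid up to Ulric: Hamid → Freya → Ulric. That is 2 steps up, so Hamid is 2 levels below Ulric.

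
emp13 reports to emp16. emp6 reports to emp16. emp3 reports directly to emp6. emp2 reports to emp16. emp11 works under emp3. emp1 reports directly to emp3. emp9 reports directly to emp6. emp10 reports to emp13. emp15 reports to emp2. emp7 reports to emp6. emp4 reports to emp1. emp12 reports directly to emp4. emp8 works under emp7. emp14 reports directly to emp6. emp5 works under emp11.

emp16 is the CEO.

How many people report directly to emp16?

emp16 directly manages emp13, emp6, emp2. That is 3 direct reports.

3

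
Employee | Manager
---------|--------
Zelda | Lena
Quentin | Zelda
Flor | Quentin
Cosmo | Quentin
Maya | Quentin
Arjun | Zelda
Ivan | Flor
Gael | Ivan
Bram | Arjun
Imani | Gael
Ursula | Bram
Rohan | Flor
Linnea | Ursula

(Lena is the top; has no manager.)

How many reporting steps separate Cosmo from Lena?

3

Chain from Cosmo up to Lena: Cosmo → Quentin → Zelda → Lena. That is 3 steps up, so Cosmo is 3 levels below Lena.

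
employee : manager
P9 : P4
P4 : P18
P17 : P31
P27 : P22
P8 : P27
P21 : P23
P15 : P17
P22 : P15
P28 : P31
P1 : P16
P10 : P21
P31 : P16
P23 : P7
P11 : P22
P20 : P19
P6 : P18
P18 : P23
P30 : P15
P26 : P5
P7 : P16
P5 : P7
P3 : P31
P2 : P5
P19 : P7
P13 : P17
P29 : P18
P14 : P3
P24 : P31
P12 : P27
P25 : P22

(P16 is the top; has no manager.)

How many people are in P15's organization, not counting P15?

7

P15 directly manages P22, P30. Under P22: P27, P8, P12, P11, P25 (5). P30 has no reports. So P15's organization is 2 direct reports plus everyone under them: 6 + 1 = 7.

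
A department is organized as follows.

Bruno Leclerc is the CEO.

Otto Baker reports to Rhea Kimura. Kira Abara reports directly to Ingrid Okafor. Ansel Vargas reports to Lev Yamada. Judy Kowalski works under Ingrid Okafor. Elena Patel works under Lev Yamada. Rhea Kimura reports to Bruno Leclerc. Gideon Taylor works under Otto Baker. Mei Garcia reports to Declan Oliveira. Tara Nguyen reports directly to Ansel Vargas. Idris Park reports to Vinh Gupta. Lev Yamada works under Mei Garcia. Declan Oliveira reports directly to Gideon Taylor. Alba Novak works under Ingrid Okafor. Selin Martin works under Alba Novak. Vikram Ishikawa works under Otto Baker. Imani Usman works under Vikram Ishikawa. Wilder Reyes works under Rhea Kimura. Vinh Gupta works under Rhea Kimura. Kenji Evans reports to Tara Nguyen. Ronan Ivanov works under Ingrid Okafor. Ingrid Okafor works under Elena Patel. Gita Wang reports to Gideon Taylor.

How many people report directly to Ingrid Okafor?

4

Ingrid Okafor directly manages Judy Kowalski, Alba Novak, Ronan Ivanov, Kira Abara. That is 4 direct reports.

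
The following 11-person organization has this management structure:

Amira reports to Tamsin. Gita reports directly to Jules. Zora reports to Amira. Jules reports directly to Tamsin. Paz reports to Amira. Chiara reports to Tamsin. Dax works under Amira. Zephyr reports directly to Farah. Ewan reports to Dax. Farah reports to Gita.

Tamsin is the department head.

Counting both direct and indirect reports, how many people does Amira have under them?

Amira directly manages Dax, Zora, Paz. Under Dax: Ewan (1). Zora has no reports. Paz has no reports. So Amira's organization is 3 direct reports plus everyone under them: 2 + 1 + 1 = 4.

4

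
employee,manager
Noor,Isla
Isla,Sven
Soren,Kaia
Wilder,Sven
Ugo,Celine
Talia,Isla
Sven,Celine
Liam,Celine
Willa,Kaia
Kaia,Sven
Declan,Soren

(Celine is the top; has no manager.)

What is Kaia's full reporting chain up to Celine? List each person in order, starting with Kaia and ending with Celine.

Kaia reports to Sven. Sven reports to Celine. Celine is at the top.

Kaia -> Sven -> Celine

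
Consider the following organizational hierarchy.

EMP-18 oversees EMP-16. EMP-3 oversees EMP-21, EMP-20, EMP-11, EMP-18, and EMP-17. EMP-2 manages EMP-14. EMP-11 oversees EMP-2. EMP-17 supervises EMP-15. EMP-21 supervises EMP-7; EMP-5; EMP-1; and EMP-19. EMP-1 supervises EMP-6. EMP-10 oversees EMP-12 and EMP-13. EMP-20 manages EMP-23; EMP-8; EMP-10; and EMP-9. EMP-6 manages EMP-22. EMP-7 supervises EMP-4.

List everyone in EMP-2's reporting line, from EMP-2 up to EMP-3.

EMP-2 reports to EMP-11. EMP-11 reports to EMP-3. EMP-3 is at the top.

EMP-2 -> EMP-11 -> EMP-3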